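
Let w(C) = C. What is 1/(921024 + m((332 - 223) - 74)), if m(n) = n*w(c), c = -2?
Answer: 1/920954 ≈ 1.0858e-6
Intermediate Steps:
m(n) = -2*n (m(n) = n*(-2) = -2*n)
1/(921024 + m((332 - 223) - 74)) = 1/(921024 - 2*((332 - 223) - 74)) = 1/(921024 - 2*(109 - 74)) = 1/(921024 - 2*35) = 1/(921024 - 70) = 1/920954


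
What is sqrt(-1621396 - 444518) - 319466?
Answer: -319466 + 3*I*sqrt(229546) ≈ -3.1947e+5 + 1437.3*I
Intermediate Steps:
sqrt(-1621396 - 444518) - 319466 = sqrt(-2065914) - 319466 = 3*I*sqrt(229546) - 319466 = -319466 + 3*I*sqrt(229546)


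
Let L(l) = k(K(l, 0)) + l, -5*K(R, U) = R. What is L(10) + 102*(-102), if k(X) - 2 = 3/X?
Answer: -20787/2 ≈ -10394.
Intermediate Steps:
K(R, U) = -R/5
k(X) = 2 + 3/X
L(l) = 2 + l - 15/l (L(l) = (2 + 3/((-l/5))) + l = (2 + 3*(-5/l)) + l = (2 - 15/l) + l = 2 + l - 15/l)
L(10) + 102*(-102) = (2 + 10 - 15/10) + 102*(-102) = (2 + 10 - 15*⅒) - 10404 = (2 + 10 - 3/2) - 10404 = 21/2 - 10404 = -20787/2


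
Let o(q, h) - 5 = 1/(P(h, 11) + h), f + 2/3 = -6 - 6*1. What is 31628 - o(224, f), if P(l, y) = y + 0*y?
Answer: 158118/5 ≈ 31624.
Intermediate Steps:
P(l, y) = y (P(l, y) = y + 0 = y)
f = -38/3 (f = -⅔ + (-6 - 6*1) = -⅔ + (-6 - 6) = -⅔ - 12 = -38/3 ≈ -12.667)
o(q, h) = 5 + 1/(11 + h)
31628 - o(224, f) = 31628 - (56 + 5*(-38/3))/(11 - 38/3) = 31628 - (56 - 190/3)/(-5/3) = 31628 - (-3)*(-22)/(5*3) = 31628 - 1*22/5 = 31628 - 22/5 = 158118/5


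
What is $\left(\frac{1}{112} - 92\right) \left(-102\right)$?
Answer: $\frac{525453}{56} \approx 9383.1$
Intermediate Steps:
$\left(\frac{1}{112} - 92\right) \left(-102\right) = \left(- \frac{10303}{112}\right) \left(-102\right) = \frac{525453}{56}$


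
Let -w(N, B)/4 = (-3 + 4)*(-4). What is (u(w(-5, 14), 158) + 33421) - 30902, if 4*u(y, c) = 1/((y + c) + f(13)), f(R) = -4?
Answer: 1712921/680 ≈ 2519.0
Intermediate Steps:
w(N, B) = 16 (w(N, B) = -4*(-3 + 4)*(-4) = -4*(-4) = 16)
u(y, c) = 1/(4*(-4 + c + y)) (u(y, c) = 1/(4*((y + c) - 4)) = 1/(4*((c + y) - 4)) = 1/(4*(-4 + c + y)))
(u(w(-5, 14), 158) + 33421) - 30902 = (1/(4*(-4 + 158 + 16)) + 33421) - 30902 = ((¼)/170 + 33421) - 30902 = ((¼)*(1/170) + 33421) - 30902 = (1/680 + 33421) - 30902 = 22726281/680 - 30902 = 1712921/680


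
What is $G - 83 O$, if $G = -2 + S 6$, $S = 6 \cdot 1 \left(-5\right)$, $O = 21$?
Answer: $-1925$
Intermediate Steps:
$S = -30$ ($S = 6 \left(-5\right) = -30$)
$G = -182$ ($G = -2 - 180 = -182$)
$G - 83 O = -182 - 1743 = -1925$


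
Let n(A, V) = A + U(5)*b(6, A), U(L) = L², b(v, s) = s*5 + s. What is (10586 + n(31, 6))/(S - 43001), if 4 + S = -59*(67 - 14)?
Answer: -15267/46132 ≈ -0.33094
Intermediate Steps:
S = -3131 (S = -4 - 59*(67 - 14) = -4 - 59*53 = -4 - 3127 = -3131)
b(v, s) = 6*s (b(v, s) = 5*s + s = 6*s)
n(A, V) = 151*A (n(A, V) = A + 5²*(6*A) = A + 25*(6*A) = A + 150*A = 151*A)
(10586 + n(31, 6))/(S - 43001) = (10586 + 151*31)/(-3131 - 43001) = (10586 + 4681)/(-46132) = 15267*(-1/46132) = -15267/46132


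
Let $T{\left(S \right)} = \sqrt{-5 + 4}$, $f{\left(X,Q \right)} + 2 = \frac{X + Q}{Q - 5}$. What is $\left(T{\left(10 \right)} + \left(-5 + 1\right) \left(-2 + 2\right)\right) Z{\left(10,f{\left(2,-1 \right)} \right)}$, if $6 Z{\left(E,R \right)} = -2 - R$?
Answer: $\frac{i}{36} \approx 0.027778 i$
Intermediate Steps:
$f{\left(X,Q \right)} = -2 + \frac{Q + X}{-5 + Q}$ ($f{\left(X,Q \right)} = -2 + \frac{X + Q}{Q - 5} = -2 + \frac{Q + X}{-5 + Q}$)
$Z{\left(E,R \right)} = - \frac{1}{3} - \frac{R}{6}$ ($Z{\left(E,R \right)} = \frac{-2 - R}{6} = - \frac{1}{3} - \frac{R}{6}$)
$T{\left(S \right)} = i$ ($T{\left(S \right)} = \sqrt{-1} = i$)
$\left(T{\left(10 \right)} + \left(-5 + 1\right) \left(-2 + 2\right)\right) Z{\left(10,f{\left(2,-1 \right)} \right)} = \left(i + \left(-5 + 1\right) \left(-2 + 2\right)\right) \left(- \frac{1}{3} - \frac{\frac{1}{-5 - 1} \left(10 + 2 - -1\right)}{6}\right) = \left(i - 0\right) \left(- \frac{1}{3} - \frac{\frac{1}{-6} \left(10 + 2 + 1\right)}{6}\right) = \left(i + 0\right) \left(- \frac{1}{3} - \frac{\left(- \frac{1}{6}\right) 13}{6}\right) = i \left(- \frac{1}{3} - - \frac{13}{36}\right) = i \left(- \frac{1}{3} + \frac{13}{36}\right) = i \frac{1}{36} = \frac{i}{36}$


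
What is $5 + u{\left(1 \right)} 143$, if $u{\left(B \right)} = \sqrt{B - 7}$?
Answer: $5 + 143 i \sqrt{6} \approx 5.0 + 350.28 i$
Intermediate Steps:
$u{\left(B \right)} = \sqrt{-7 + B}$
$5 + u{\left(1 \right)} 143 = 5 + \sqrt{-7 + 1} \cdot 143 = 5 + \sqrt{-6} \cdot 143 = 5 + i \sqrt{6} \cdot 143 = 5 + 143 i \sqrt{6}$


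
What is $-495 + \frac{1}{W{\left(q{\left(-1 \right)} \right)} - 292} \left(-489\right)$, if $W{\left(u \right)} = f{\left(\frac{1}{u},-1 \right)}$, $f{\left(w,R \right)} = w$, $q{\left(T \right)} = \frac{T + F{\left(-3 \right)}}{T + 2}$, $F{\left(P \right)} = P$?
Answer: $- \frac{576699}{1169} \approx -493.33$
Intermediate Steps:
$q{\left(T \right)} = \frac{-3 + T}{2 + T}$ ($q{\left(T \right)} = \frac{T - 3}{T + 2} = \frac{-3 + T}{2 + T}$)
$W{\left(u \right)} = \frac{1}{u}$
$-495 + \frac{1}{W{\left(q{\left(-1 \right)} \right)} - 292} \left(-489\right) = -495 + \frac{1}{\frac{1}{\frac{1}{2 - 1} \left(-3 - 1\right)} - 292} \left(-489\right) = -495 + \frac{1}{\frac{1}{1^{-1} \left(-4\right)} - 292} \left(-489\right) = -495 + \frac{1}{\frac{1}{1 \left(-4\right)} - 292} \left(-489\right) = -495 + \frac{1}{\frac{1}{-4} - 292} \left(-489\right) = -495 + \frac{1}{- \frac{1}{4} - 292} \left(-489\right) = -495 + \frac{1}{- \frac{1169}{4}} \left(-489\right) = -495 - - \frac{1956}{1169} = -495 + \frac{1956}{1169} = - \frac{576699}{1169}$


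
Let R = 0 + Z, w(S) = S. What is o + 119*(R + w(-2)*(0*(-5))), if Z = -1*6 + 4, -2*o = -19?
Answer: -457/2 ≈ -228.50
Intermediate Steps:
o = 19/2 (o = -1/2*(-19) = 19/2 ≈ 9.5000)
Z = -2 (Z = -6 + 4 = -2)
R = -2 (R = 0 - 2 = -2)
o + 119*(R + w(-2)*(0*(-5))) = 19/2 + 119*(-2 - 0*(-5)) = 19/2 + 119*(-2 - 2*0) = 19/2 + 119*(-2 + 0) = 19/2 + 119*(-2) = 19/2 - 238 = -457/2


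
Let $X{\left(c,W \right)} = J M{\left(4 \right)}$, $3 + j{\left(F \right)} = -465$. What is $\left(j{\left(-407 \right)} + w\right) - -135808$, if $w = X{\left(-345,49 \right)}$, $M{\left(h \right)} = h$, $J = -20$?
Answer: $135260$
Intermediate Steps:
$j{\left(F \right)} = -468$ ($j{\left(F \right)} = -3 - 465 = -468$)
$X{\left(c,W \right)} = -80$ ($X{\left(c,W \right)} = \left(-20\right) 4 = -80$)
$w = -80$
$\left(j{\left(-407 \right)} + w\right) - -135808 = \left(-468 - 80\right) - -135808 = -548 + 135808 = 135260$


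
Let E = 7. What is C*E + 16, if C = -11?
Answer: -61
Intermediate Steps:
C*E + 16 = -11*7 + 16 = -77 + 16 = -61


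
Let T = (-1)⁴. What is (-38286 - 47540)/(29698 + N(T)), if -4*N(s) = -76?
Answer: -85826/29717 ≈ -2.8881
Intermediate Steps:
T = 1
N(s) = 19 (N(s) = -¼*(-76) = 19)
(-38286 - 47540)/(29698 + N(T)) = (-38286 - 47540)/(29698 + 19) = -85826/29717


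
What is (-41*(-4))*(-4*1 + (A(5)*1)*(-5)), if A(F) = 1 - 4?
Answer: 1804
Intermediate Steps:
A(F) = -3
(-41*(-4))*(-4*1 + (A(5)*1)*(-5)) = (-41*(-4))*(-4*1 - 3*1*(-5)) = 164*(-4 - 3*(-5)) = 164*(-4 + 15) = 164*11 = 1804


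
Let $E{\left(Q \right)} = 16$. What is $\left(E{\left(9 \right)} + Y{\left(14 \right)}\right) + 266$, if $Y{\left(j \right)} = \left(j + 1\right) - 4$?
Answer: $293$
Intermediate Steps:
$Y{\left(j \right)} = -3 + j$ ($Y{\left(j \right)} = \left(1 + j\right) - 4 = -3 + j$)
$\left(E{\left(9 \right)} + Y{\left(14 \right)}\right) + 266 = \left(16 + \left(-3 + 14\right)\right) + 266 = \left(16 + 11\right) + 266 = 27 + 266 = 293$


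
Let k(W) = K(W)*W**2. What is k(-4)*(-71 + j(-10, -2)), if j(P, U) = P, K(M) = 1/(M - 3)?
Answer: 1296/7 ≈ 185.14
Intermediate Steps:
K(M) = 1/(-3 + M)
k(W) = W**2/(-3 + W)
k(-4)*(-71 + j(-10, -2)) = ((-4)**2/(-3 - 4))*(-71 - 10) = (16/(-7))*(-81) = (16*(-1/7))*(-81) = -16/7*(-81) = 1296/7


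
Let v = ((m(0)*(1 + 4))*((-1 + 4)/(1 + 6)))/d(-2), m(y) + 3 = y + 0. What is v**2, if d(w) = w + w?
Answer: 2025/784 ≈ 2.5829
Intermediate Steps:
d(w) = 2*w
m(y) = -3 + y (m(y) = -3 + (y + 0) = -3 + y)
v = 45/28 (v = (((-3 + 0)*(1 + 4))*((-1 + 4)/(1 + 6)))/((2*(-2))) = ((-3*5)*(3/7))/(-4) = -45/7*(-1/4) = 45/28 ≈ 1.6071)
v**2 = (45/28)**2 = 2025/784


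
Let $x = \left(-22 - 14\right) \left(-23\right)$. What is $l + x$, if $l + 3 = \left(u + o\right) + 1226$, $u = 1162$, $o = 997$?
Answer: $4210$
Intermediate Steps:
$l = 3382$ ($l = -3 + \left(\left(1162 + 997\right) + 1226\right) = -3 + \left(2159 + 1226\right) = -3 + 3385 = 3382$)
$x = 828$ ($x = \left(-36\right) \left(-23\right) = 828$)
$l + x = 3382 + 828 = 4210$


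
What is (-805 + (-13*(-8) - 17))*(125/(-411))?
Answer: 89750/411 ≈ 218.37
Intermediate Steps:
(-805 + (-13*(-8) - 17))*(125/(-411)) = (-805 + (104 - 17))*(125*(-1/411)) = (-805 + 87)*(-125/411) = -718*(-125/411) = 89750/411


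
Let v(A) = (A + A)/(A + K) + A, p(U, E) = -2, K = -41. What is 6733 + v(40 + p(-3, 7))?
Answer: 20237/3 ≈ 6745.7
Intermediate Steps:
v(A) = A + 2*A/(-41 + A) (v(A) = (A + A)/(A - 41) + A = (2*A)/(-41 + A) + A = 2*A/(-41 + A) + A = A + 2*A/(-41 + A))
6733 + v(40 + p(-3, 7)) = 6733 + (40 - 2)*(-39 + (40 - 2))/(-41 + (40 - 2)) = 6733 + 38*(-39 + 38)/(-41 + 38) = 6733 + 38*(-1)/(-3) = 6733 + 38*(-⅓)*(-1) = 6733 + 38/3 = 20237/3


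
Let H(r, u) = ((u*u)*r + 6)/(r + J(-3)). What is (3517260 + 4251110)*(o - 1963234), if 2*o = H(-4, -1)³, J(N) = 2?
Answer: -15251131992765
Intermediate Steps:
H(r, u) = (6 + r*u²)/(2 + r) (H(r, u) = ((u*u)*r + 6)/(r + 2) = (u²*r + 6)/(2 + r) = (r*u² + 6)/(2 + r) = (6 + r*u²)/(2 + r))
o = -½ (o = ((6 - 4*(-1)²)/(2 - 4))³/2 = ((6 - 4*1)/(-2))³/2 = (-(6 - 4)/2)³/2 = (-½*2)³/2 = (½)*(-1)³ = (½)*(-1) = -½ ≈ -0.50000)
(3517260 + 4251110)*(o - 1963234) = (3517260 + 4251110)*(-½ - 1963234) = 7768370*(-3926469/2) = -15251131992765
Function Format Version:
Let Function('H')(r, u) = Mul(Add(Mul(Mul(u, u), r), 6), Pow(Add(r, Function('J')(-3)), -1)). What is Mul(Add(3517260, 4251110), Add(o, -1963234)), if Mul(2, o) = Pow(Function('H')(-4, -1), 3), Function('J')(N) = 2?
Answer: -15251131992765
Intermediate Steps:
Function('H')(r, u) = Mul(Pow(Add(2, r), -1), Add(6, Mul(r, Pow(u, 2)))) (Function('H')(r, u) = Mul(Add(Mul(Mul(u, u), r), 6), Pow(Add(r, 2), -1)) = Mul(Add(Mul(Pow(u, 2), r), 6), Pow(Add(2, r), -1)) = Mul(Add(Mul(r, Pow(u, 2)), 6), Pow(Add(2, r), -1)) = Mul(Add(6, Mul(r, Pow(u, 2))), Pow(Add(2, r), -1)) = Mul(Pow(Add(2, r), -1), Add(6, Mul(r, Pow(u, 2)))))
o = Rational(-1, 2) (o = Mul(Rational(1, 2), Pow(Mul(Pow(Add(2, -4), -1), Add(6, Mul(-4, Pow(-1, 2)))), 3)) = Mul(Rational(1, 2), Pow(Mul(Pow(-2, -1), Add(6, Mul(-4, 1))), 3)) = Mul(Rational(1, 2), Pow(Mul(Rational(-1, 2), Add(6, -4)), 3)) = Mul(Rational(1, 2), Pow(Mul(Rational(-1, 2), 2), 3)) = Mul(Rational(1, 2), Pow(-1, 3)) = Mul(Rational(1, 2), -1) = Rational(-1, 2) ≈ -0.50000)
Mul(Add(3517260, 4251110), Add(o, -1963234)) = Mul(Add(3517260, 4251110), Add(Rational(-1, 2), -1963234)) = Mul(7768370, Rational(-3926469, 2)) = -15251131992765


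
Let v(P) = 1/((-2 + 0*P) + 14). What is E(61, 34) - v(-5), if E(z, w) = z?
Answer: 731/12 ≈ 60.917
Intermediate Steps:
v(P) = 1/12 (v(P) = 1/((-2 + 0) + 14) = 1/(-2 + 14) = 1/12)
E(61, 34) - v(-5) = 61 - 1*1/12 = 61 - 1/12 = 731/12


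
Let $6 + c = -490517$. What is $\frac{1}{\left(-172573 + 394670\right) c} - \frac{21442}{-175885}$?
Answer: $\frac{2335970530710217}{19161560340681935} \approx 0.12191$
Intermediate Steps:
$c = -490523$ ($c = -6 - 490517 = -490523$)
$\frac{1}{\left(-172573 + 394670\right) c} - \frac{21442}{-175885} = \frac{1}{\left(-172573 + 394670\right) \left(-490523\right)} - \frac{21442}{-175885} = \frac{1}{222097} \left(- \frac{1}{490523}\right) - - \frac{21442}{175885} = \frac{1}{222097} \left(- \frac{1}{490523}\right) + \frac{21442}{175885} = - \frac{1}{108943686731} + \frac{21442}{175885} = \frac{2335970530710217}{19161560340681935}$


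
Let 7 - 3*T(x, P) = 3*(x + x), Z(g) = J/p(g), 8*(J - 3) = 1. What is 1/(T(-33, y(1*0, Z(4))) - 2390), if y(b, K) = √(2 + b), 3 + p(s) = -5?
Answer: -3/6965 ≈ -0.00043073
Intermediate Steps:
p(s) = -8 (p(s) = -3 - 5 = -8)
J = 25/8 (J = 3 + (⅛)*1 = 3 + ⅛ = 25/8 ≈ 3.1250)
Z(g) = -25/64 (Z(g) = (25/8)/(-8) = (25/8)*(-⅛) = -25/64)
T(x, P) = 7/3 - 2*x (T(x, P) = 7/3 - (x + x) = 7/3 - 2*x)
1/(T(-33, y(1*0, Z(4))) - 2390) = 1/((7/3 - 2*(-33)) - 2390) = 1/((7/3 + 66) - 2390) = 1/(205/3 - 2390) = 1/(-6965/3) = -3/6965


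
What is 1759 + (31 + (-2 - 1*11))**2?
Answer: 2083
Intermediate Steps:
1759 + (31 + (-2 - 1*11))**2 = 1759 + (31 + (-2 - 11))**2 = 1759 + (31 - 13)**2 = 1759 + 18**2 = 1759 + 324 = 2083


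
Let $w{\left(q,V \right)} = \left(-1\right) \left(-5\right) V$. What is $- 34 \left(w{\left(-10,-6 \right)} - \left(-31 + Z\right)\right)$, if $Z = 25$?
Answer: $816$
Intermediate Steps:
$w{\left(q,V \right)} = 5 V$
$- 34 \left(w{\left(-10,-6 \right)} - \left(-31 + Z\right)\right) = - 34 \left(5 \left(-6\right) + \left(31 - 25\right)\right) = - 34 \left(-30 + \left(31 - 25\right)\right) = - 34 \left(-30 + 6\right) = \left(-34\right) \left(-24\right) = 816$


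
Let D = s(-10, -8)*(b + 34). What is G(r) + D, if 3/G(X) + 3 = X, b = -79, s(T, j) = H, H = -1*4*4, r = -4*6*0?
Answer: 719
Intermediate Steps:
r = 0 (r = -24*0 = 0)
H = -16 (H = -4*4 = -16)
s(T, j) = -16
G(X) = 3/(-3 + X)
D = 720 (D = -16*(-79 + 34) = -16*(-45) = 720)
G(r) + D = 3/(-3 + 0) + 720 = 3/(-3) + 720 = 3*(-⅓) + 720 = -1 + 720 = 719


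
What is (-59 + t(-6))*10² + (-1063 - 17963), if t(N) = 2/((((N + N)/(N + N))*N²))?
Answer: -224284/9 ≈ -24920.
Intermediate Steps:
t(N) = 2/N² (t(N) = 2/((((2*N)/((2*N)))*N²)) = 2/((((2*N)*(1/(2*N)))*N²)) = 2/((1*N²)) = 2/(N²) = 2/N²)
(-59 + t(-6))*10² + (-1063 - 17963) = (-59 + 2/(-6)²)*10² + (-1063 - 17963) = (-59 + 2*(1/36))*100 - 19026 = (-59 + 1/18)*100 - 19026 = -1061/18*100 - 19026 = -53050/9 - 19026 = -224284/9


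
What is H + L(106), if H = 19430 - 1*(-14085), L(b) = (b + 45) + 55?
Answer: 33721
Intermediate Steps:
L(b) = 100 + b (L(b) = (45 + b) + 55 = 100 + b)
H = 33515 (H = 19430 + 14085 = 33515)
H + L(106) = 33515 + (100 + 106) = 33515 + 206 = 33721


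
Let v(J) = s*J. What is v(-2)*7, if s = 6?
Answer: -84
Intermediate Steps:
v(J) = 6*J
v(-2)*7 = (6*(-2))*7 = -12*7 = -84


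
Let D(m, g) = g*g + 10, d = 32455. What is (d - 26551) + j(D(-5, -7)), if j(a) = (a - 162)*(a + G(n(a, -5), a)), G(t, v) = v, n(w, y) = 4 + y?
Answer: -6250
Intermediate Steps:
D(m, g) = 10 + g**2 (D(m, g) = g**2 + 10 = 10 + g**2)
j(a) = 2*a*(-162 + a) (j(a) = (a - 162)*(a + a) = (-162 + a)*(2*a) = 2*a*(-162 + a))
(d - 26551) + j(D(-5, -7)) = (32455 - 26551) + 2*(10 + (-7)**2)*(-162 + (10 + (-7)**2)) = 5904 + 2*(10 + 49)*(-162 + (10 + 49)) = 5904 + 2*59*(-162 + 59) = 5904 + 2*59*(-103) = 5904 - 12154 = -6250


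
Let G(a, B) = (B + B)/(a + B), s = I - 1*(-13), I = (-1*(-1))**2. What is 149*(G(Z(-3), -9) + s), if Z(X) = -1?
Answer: 11771/5 ≈ 2354.2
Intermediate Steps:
I = 1 (I = 1**2 = 1)
s = 14 (s = 1 - 1*(-13) = 1 + 13 = 14)
G(a, B) = 2*B/(B + a) (G(a, B) = (2*B)/(B + a) = 2*B/(B + a))
149*(G(Z(-3), -9) + s) = 149*(2*(-9)/(-9 - 1) + 14) = 149*(2*(-9)/(-10) + 14) = 149*(2*(-9)*(-1/10) + 14) = 149*(9/5 + 14) = 149*(79/5) = 11771/5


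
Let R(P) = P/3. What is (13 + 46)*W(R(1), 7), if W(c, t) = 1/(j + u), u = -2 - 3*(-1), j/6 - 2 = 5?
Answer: 59/43 ≈ 1.3721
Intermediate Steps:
j = 42 (j = 12 + 6*5 = 12 + 30 = 42)
R(P) = P/3 (R(P) = P*(⅓) = P/3)
u = 1 (u = -2 + 3 = 1)
W(c, t) = 1/43 (W(c, t) = 1/(42 + 1) = 1/43)
(13 + 46)*W(R(1), 7) = (13 + 46)*(1/43) = 59*(1/43) = 59/43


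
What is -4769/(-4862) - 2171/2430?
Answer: 258317/2953665 ≈ 0.087456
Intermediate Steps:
-4769/(-4862) - 2171/2430 = -4769*(-1/4862) - 2171*1/2430 = 4769/4862 - 2171/2430 = 258317/2953665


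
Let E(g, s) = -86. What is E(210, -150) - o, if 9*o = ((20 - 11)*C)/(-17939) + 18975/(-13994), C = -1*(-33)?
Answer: -64653048847/753115098 ≈ -85.848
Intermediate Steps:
C = 33
o = -114849581/753115098 (o = (((20 - 11)*33)/(-17939) + 18975/(-13994))/9 = ((9*33)*(-1/17939) + 18975*(-1/13994))/9 = (297*(-1/17939) - 18975/13994)/9 = (-297/17939 - 18975/13994)/9 = (1/9)*(-344548743/251038366) = -114849581/753115098 ≈ -0.15250)
E(210, -150) - o = -86 - 1*(-114849581/753115098) = -86 + 114849581/753115098 = -64653048847/753115098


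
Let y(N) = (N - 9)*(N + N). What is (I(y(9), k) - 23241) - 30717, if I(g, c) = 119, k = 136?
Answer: -53839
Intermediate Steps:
y(N) = 2*N*(-9 + N) (y(N) = (-9 + N)*(2*N) = 2*N*(-9 + N))
(I(y(9), k) - 23241) - 30717 = (119 - 23241) - 30717 = -23122 - 30717 = -53839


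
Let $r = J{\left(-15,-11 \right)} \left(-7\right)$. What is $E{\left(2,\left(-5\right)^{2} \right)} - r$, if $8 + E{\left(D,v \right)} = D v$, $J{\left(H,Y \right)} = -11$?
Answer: $-35$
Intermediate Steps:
$E{\left(D,v \right)} = -8 + D v$
$r = 77$ ($r = \left(-11\right) \left(-7\right) = 77$)
$E{\left(2,\left(-5\right)^{2} \right)} - r = \left(-8 + 2 \left(-5\right)^{2}\right) - 77 = \left(-8 + 2 \cdot 25\right) - 77 = \left(-8 + 50\right) - 77 = 42 - 77 = -35$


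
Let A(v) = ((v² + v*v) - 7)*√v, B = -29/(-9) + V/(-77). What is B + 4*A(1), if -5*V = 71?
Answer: -57496/3465 ≈ -16.593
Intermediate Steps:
V = -71/5 (V = -⅕*71 = -71/5 ≈ -14.200)
B = 11804/3465 (B = -29/(-9) - 71/5/(-77) = -29*(-⅑) - 71/5*(-1/77) = 29/9 + 71/385 = 11804/3465 ≈ 3.4066)
A(v) = √v*(-7 + 2*v²) (A(v) = ((v² + v²) - 7)*√v = (2*v² - 7)*√v = (-7 + 2*v²)*√v = √v*(-7 + 2*v²))
B + 4*A(1) = 11804/3465 + 4*(√1*(-7 + 2*1²)) = 11804/3465 + 4*(1*(-7 + 2*1)) = 11804/3465 + 4*(1*(-7 + 2)) = 11804/3465 + 4*(1*(-5)) = 11804/3465 + 4*(-5) = 11804/3465 - 20 = -57496/3465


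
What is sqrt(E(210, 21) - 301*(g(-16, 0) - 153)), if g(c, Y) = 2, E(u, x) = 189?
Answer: 2*sqrt(11410) ≈ 213.64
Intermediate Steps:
sqrt(E(210, 21) - 301*(g(-16, 0) - 153)) = sqrt(189 - 301*(2 - 153)) = sqrt(189 - 301*(-151)) = sqrt(189 + 45451) = sqrt(45640) = 2*sqrt(11410)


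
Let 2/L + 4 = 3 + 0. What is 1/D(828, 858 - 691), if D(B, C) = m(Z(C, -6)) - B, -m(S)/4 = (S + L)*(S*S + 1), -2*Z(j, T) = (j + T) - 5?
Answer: 1/1946372 ≈ 5.1378e-7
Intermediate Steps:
L = -2 (L = 2/(-4 + (3 + 0)) = 2/(-4 + 3) = 2/(-1) = 2*(-1) = -2)
Z(j, T) = 5/2 - T/2 - j/2 (Z(j, T) = -((j + T) - 5)/2 = -((T + j) - 5)/2 = -(-5 + T + j)/2 = 5/2 - T/2 - j/2)
m(S) = -4*(1 + S**2)*(-2 + S) (m(S) = -4*(S - 2)*(S*S + 1) = -4*(-2 + S)*(S**2 + 1) = -4*(-2 + S)*(1 + S**2) = -4*(1 + S**2)*(-2 + S))
D(B, C) = -14 - B - 4*(11/2 - C/2)**3 + 2*C + 8*(11/2 - C/2)**2 (D(B, C) = (8 - 4*(5/2 - 1/2*(-6) - C/2) - 4*(5/2 - 1/2*(-6) - C/2)**3 + 8*(5/2 - 1/2*(-6) - C/2)**2) - B = (8 - 4*(5/2 + 3 - C/2) - 4*(5/2 + 3 - C/2)**3 + 8*(5/2 + 3 - C/2)**2) - B = (8 - 4*(11/2 - C/2) - 4*(11/2 - C/2)**3 + 8*(11/2 - C/2)**2) - B = (8 + (-22 + 2*C) - 4*(11/2 - C/2)**3 + 8*(11/2 - C/2)**2) - B = (-14 - 4*(11/2 - C/2)**3 + 2*C + 8*(11/2 - C/2)**2) - B = -14 - B - 4*(11/2 - C/2)**3 + 2*C + 8*(11/2 - C/2)**2)
1/D(828, 858 - 691) = 1/(-875/2 + (858 - 691)**3/2 - 1*828 - 29*(858 - 691)**2/2 + 279*(858 - 691)/2) = 1/(-875/2 + (1/2)*167**3 - 828 - 29/2*167**2 + (279/2)*167) = 1/(-875/2 + (1/2)*4657463 - 828 - 29/2*27889 + 46593/2) = 1/(-875/2 + 4657463/2 - 828 - 808781/2 + 46593/2) = 1/1946372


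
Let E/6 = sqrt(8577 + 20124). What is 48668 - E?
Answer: 48668 - 18*sqrt(3189) ≈ 47652.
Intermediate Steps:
E = 18*sqrt(3189) (E = 6*sqrt(8577 + 20124) = 6*sqrt(28701) = 6*(3*sqrt(3189)) = 18*sqrt(3189) ≈ 1016.5)
48668 - E = 48668 - 18*sqrt(3189)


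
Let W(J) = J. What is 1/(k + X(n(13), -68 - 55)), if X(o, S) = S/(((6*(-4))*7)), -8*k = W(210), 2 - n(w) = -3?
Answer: -56/1429 ≈ -0.039188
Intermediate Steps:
n(w) = 5 (n(w) = 2 - 1*(-3) = 2 + 3 = 5)
k = -105/4 (k = -⅛*210 = -105/4 ≈ -26.250)
X(o, S) = -S/168 (X(o, S) = S/((-24*7)) = S/(-168) = S*(-1/168) = -S/168)
1/(k + X(n(13), -68 - 55)) = 1/(-105/4 - (-68 - 55)/168) = 1/(-105/4 - 1/168*(-123)) = 1/(-105/4 + 41/56) = 1/(-1429/56) = -56/1429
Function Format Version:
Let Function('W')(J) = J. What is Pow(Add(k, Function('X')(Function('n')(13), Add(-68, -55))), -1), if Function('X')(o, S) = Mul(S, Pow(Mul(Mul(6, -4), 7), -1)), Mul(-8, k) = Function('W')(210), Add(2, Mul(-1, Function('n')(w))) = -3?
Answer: Rational(-56, 1429) ≈ -0.039188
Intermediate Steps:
Function('n')(w) = 5 (Function('n')(w) = Add(2, Mul(-1, -3)) = Add(2, 3) = 5)
k = Rational(-105, 4) (k = Mul(Rational(-1, 8), 210) = Rational(-105, 4) ≈ -26.250)
Function('X')(o, S) = Mul(Rational(-1, 168), S) (Function('X')(o, S) = Mul(S, Pow(Mul(-24, 7), -1)) = Mul(S, Pow(-168, -1)) = Mul(S, Rational(-1, 168)) = Mul(Rational(-1, 168), S))
Pow(Add(k, Function('X')(Function('n')(13), Add(-68, -55))), -1) = Pow(Add(Rational(-105, 4), Mul(Rational(-1, 168), Add(-68, -55))), -1) = Pow(Add(Rational(-105, 4), Mul(Rational(-1, 168), -123)), -1) = Pow(Add(Rational(-105, 4), Rational(41, 56)), -1) = Pow(Rational(-1429, 56), -1) = Rational(-56, 1429)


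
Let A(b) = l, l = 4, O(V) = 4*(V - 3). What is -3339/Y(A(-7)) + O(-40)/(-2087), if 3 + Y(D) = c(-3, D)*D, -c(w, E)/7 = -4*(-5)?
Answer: 7065329/1174981 ≈ 6.0131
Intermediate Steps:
O(V) = -12 + 4*V (O(V) = 4*(-3 + V) = -12 + 4*V)
c(w, E) = -140 (c(w, E) = -(-28)*(-5) = -7*20 = -140)
A(b) = 4
Y(D) = -3 - 140*D
-3339/Y(A(-7)) + O(-40)/(-2087) = -3339/(-3 - 140*4) + (-12 + 4*(-40))/(-2087) = -3339/(-3 - 560) + (-12 - 160)*(-1/2087) = -3339/(-563) - 172*(-1/2087) = -3339*(-1/563) + 172/2087 = 3339/563 + 172/2087 = 7065329/1174981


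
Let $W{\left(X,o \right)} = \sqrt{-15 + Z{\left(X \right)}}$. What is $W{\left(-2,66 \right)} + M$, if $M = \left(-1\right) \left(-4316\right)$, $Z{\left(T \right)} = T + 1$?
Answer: $4316 + 4 i \approx 4316.0 + 4.0 i$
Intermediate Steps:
$Z{\left(T \right)} = 1 + T$
$W{\left(X,o \right)} = \sqrt{-14 + X}$ ($W{\left(X,o \right)} = \sqrt{-15 + \left(1 + X\right)} = \sqrt{-14 + X}$)
$M = 4316$
$W{\left(-2,66 \right)} + M = \sqrt{-14 - 2} + 4316 = \sqrt{-16} + 4316 = 4 i + 4316 = 4316 + 4 i$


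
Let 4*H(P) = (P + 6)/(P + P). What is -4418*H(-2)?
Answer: 2209/2 ≈ 1104.5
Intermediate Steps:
H(P) = (6 + P)/(8*P) (H(P) = ((P + 6)/(P + P))/4 = ((6 + P)/((2*P)))/4 = ((6 + P)*(1/(2*P)))/4 = ((6 + P)/(2*P))/4 = (6 + P)/(8*P))
-4418*H(-2) = -2209*(6 - 2)/(4*(-2)) = -2209*(-1)*4/(4*2) = -4418*(-¼) = 2209/2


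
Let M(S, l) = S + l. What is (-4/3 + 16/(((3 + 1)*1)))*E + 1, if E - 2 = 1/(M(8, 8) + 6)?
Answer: 71/11 ≈ 6.4545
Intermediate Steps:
E = 45/22 (E = 2 + 1/((8 + 8) + 6) = 2 + 1/(16 + 6) = 2 + 1/22 = 45/22 ≈ 2.0455)
(-4/3 + 16/(((3 + 1)*1)))*E + 1 = (-4/3 + 16/(((3 + 1)*1)))*(45/22) + 1 = (-4*1/3 + 16/((4*1)))*(45/22) + 1 = (-4/3 + 16/4)*(45/22) + 1 = (-4/3 + 16*(1/4))*(45/22) + 1 = (-4/3 + 4)*(45/22) + 1 = (8/3)*(45/22) + 1 = 60/11 + 1 = 71/11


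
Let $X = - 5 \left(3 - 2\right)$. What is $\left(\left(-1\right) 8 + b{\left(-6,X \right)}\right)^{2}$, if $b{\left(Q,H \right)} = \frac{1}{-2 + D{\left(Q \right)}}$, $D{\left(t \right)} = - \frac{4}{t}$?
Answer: $\frac{1225}{16} \approx 76.563$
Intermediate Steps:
$X = -5$ ($X = \left(-5\right) 1 = -5$)
$b{\left(Q,H \right)} = \frac{1}{-2 - \frac{4}{Q}}$
$\left(\left(-1\right) 8 + b{\left(-6,X \right)}\right)^{2} = \left(\left(-1\right) 8 - - \frac{6}{4 + 2 \left(-6\right)}\right)^{2} = \left(-8 - - \frac{6}{4 - 12}\right)^{2} = \left(-8 - - \frac{6}{-8}\right)^{2} = \left(-8 - \left(-6\right) \left(- \frac{1}{8}\right)\right)^{2} = \left(-8 - \frac{3}{4}\right)^{2} = \left(- \frac{35}{4}\right)^{2} = \frac{1225}{16}$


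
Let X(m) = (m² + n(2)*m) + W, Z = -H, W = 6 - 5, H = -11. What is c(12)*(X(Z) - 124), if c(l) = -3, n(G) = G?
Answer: -60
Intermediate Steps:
W = 1
Z = 11 (Z = -1*(-11) = 11)
X(m) = 1 + m² + 2*m (X(m) = (m² + 2*m) + 1 = 1 + m² + 2*m)
c(12)*(X(Z) - 124) = -3*((1 + 11² + 2*11) - 124) = -3*((1 + 121 + 22) - 124) = -3*(144 - 124) = -3*20 = -60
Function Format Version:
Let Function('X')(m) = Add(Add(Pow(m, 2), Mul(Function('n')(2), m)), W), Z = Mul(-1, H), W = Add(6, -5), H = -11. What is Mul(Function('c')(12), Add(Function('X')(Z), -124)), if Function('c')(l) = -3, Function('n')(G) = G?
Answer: -60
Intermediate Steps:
W = 1
Z = 11 (Z = Mul(-1, -11) = 11)
Function('X')(m) = Add(1, Pow(m, 2), Mul(2, m)) (Function('X')(m) = Add(Add(Pow(m, 2), Mul(2, m)), 1) = Add(1, Pow(m, 2), Mul(2, m)))
Mul(Function('c')(12), Add(Function('X')(Z), -124)) = Mul(-3, Add(Add(1, Pow(11, 2), Mul(2, 11)), -124)) = Mul(-3, Add(Add(1, 121, 22), -124)) = Mul(-3, Add(144, -124)) = Mul(-3, 20) = -60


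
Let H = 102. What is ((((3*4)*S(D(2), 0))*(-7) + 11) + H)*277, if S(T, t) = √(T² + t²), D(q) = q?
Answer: -15235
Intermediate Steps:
((((3*4)*S(D(2), 0))*(-7) + 11) + H)*277 = ((((3*4)*√(2² + 0²))*(-7) + 11) + 102)*277 = (((12*√(4 + 0))*(-7) + 11) + 102)*277 = (((12*√4)*(-7) + 11) + 102)*277 = (((12*2)*(-7) + 11) + 102)*277 = ((24*(-7) + 11) + 102)*277 = ((-168 + 11) + 102)*277 = (-157 + 102)*277 = -55*277 = -15235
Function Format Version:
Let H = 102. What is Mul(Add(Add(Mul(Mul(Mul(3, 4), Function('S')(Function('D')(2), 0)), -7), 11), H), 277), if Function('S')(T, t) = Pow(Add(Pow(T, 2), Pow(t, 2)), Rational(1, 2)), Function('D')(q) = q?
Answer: -15235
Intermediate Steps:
Mul(Add(Add(Mul(Mul(Mul(3, 4), Function('S')(Function('D')(2), 0)), -7), 11), H), 277) = Mul(Add(Add(Mul(Mul(Mul(3, 4), Pow(Add(Pow(2, 2), Pow(0, 2)), Rational(1, 2))), -7), 11), 102), 277) = Mul(Add(Add(Mul(Mul(12, Pow(Add(4, 0), Rational(1, 2))), -7), 11), 102), 277) = Mul(Add(Add(Mul(Mul(12, Pow(4, Rational(1, 2))), -7), 11), 102), 277) = Mul(Add(Add(Mul(Mul(12, 2), -7), 11), 102), 277) = Mul(Add(Add(Mul(24, -7), 11), 102), 277) = Mul(Add(Add(-168, 11), 102), 277) = Mul(Add(-157, 102), 277) = Mul(-55, 277) = -15235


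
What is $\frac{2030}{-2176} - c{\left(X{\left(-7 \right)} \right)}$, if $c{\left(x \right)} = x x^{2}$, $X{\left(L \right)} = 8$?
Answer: $- \frac{558071}{1088} \approx -512.93$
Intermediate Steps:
$c{\left(x \right)} = x^{3}$
$\frac{2030}{-2176} - c{\left(X{\left(-7 \right)} \right)} = \frac{2030}{-2176} - 8^{3} = 2030 \left(- \frac{1}{2176}\right) - 512 = - \frac{1015}{1088} - 512 = - \frac{558071}{1088}$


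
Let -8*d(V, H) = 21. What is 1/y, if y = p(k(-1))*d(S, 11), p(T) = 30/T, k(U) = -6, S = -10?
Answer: 8/105 ≈ 0.076190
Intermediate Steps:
d(V, H) = -21/8 (d(V, H) = -⅛*21 = -21/8)
y = 105/8 (y = (30/(-6))*(-21/8) = (30*(-⅙))*(-21/8) = -5*(-21/8) = 105/8 ≈ 13.125)
1/y = 1/(105/8) = 8/105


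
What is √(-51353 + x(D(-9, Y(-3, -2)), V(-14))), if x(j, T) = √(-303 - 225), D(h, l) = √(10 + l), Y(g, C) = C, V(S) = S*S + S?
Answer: √(-51353 + 4*I*√33) ≈ 0.0507 + 226.61*I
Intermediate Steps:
V(S) = S + S² (V(S) = S² + S = S + S²)
x(j, T) = 4*I*√33 (x(j, T) = √(-528) = 4*I*√33)
√(-51353 + x(D(-9, Y(-3, -2)), V(-14))) = √(-51353 + 4*I*√33)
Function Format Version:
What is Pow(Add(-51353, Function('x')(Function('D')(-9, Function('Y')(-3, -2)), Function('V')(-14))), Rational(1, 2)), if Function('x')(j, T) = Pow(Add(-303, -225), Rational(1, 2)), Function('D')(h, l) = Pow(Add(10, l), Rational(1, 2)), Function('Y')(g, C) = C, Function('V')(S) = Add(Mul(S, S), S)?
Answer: Pow(Add(-51353, Mul(4, I, Pow(33, Rational(1, 2)))), Rational(1, 2)) ≈ Add(0.0507, Mul(226.61, I))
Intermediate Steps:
Function('V')(S) = Add(S, Pow(S, 2)) (Function('V')(S) = Add(Pow(S, 2), S) = Add(S, Pow(S, 2)))
Function('x')(j, T) = Mul(4, I, Pow(33, Rational(1, 2))) (Function('x')(j, T) = Pow(-528, Rational(1, 2)) = Mul(4, I, Pow(33, Rational(1, 2))))
Pow(Add(-51353, Function('x')(Function('D')(-9, Function('Y')(-3, -2)), Function('V')(-14))), Rational(1, 2)) = Pow(Add(-51353, Mul(4, I, Pow(33, Rational(1, 2)))), Rational(1, 2))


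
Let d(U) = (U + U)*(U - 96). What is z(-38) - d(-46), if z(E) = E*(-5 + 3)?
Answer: -12988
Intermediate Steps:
d(U) = 2*U*(-96 + U) (d(U) = (2*U)*(-96 + U) = 2*U*(-96 + U))
z(E) = -2*E (z(E) = E*(-2) = -2*E)
z(-38) - d(-46) = -2*(-38) - 2*(-46)*(-96 - 46) = 76 - 2*(-46)*(-142) = 76 - 1*13064 = 76 - 13064 = -12988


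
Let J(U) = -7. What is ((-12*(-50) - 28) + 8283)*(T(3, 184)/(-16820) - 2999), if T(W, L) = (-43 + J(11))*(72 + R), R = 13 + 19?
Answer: -22331415645/841 ≈ -2.6553e+7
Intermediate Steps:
R = 32
T(W, L) = -5200 (T(W, L) = (-43 - 7)*(72 + 32) = -50*104 = -5200)
((-12*(-50) - 28) + 8283)*(T(3, 184)/(-16820) - 2999) = ((-12*(-50) - 28) + 8283)*(-5200/(-16820) - 2999) = ((600 - 28) + 8283)*(-5200*(-1/16820) - 2999) = (572 + 8283)*(260/841 - 2999) = 8855*(-2521899/841) = -22331415645/841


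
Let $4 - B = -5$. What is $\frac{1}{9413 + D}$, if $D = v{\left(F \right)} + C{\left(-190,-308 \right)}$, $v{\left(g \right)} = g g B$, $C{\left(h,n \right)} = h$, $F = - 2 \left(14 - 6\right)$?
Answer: $\frac{1}{11527} \approx 8.6753 \cdot 10^{-5}$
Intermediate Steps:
$B = 9$ ($B = 4 - -5 = 4 + 5 = 9$)
$F = -16$ ($F = \left(-2\right) 8 = -16$)
$v{\left(g \right)} = 9 g^{2}$ ($v{\left(g \right)} = g g 9 = g^{2} \cdot 9 = 9 g^{2}$)
$D = 2114$ ($D = 9 \left(-16\right)^{2} - 190 = 9 \cdot 256 - 190 = 2304 - 190 = 2114$)
$\frac{1}{9413 + D} = \frac{1}{9413 + 2114} = \frac{1}{11527}$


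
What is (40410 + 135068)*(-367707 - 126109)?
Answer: -86653844048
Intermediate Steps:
(40410 + 135068)*(-367707 - 126109) = 175478*(-493816) = -86653844048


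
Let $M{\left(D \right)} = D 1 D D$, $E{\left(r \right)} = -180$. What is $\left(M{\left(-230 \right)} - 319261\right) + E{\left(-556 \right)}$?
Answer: $-12486441$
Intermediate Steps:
$M{\left(D \right)} = D^{3}$ ($M{\left(D \right)} = D D^{2} = D^{3}$)
$\left(M{\left(-230 \right)} - 319261\right) + E{\left(-556 \right)} = \left(\left(-230\right)^{3} - 319261\right) - 180 = \left(-12167000 - 319261\right) - 180 = -12486261 - 180 = -12486441$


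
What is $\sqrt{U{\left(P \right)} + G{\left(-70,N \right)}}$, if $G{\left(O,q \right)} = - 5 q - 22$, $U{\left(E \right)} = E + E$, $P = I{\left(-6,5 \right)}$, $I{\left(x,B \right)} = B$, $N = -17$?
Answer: $\sqrt{73} \approx 8.544$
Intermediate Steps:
$P = 5$
$U{\left(E \right)} = 2 E$
$G{\left(O,q \right)} = -22 - 5 q$
$\sqrt{U{\left(P \right)} + G{\left(-70,N \right)}} = \sqrt{2 \cdot 5 - -63} = \sqrt{10 + \left(-22 + 85\right)} = \sqrt{10 + 63} = \sqrt{73}$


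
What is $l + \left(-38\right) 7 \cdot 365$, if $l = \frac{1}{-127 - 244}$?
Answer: $- \frac{36020391}{371} \approx -97090.0$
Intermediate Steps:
$l = - \frac{1}{371}$ ($l = \frac{1}{-371} = - \frac{1}{371} \approx -0.0026954$)
$l + \left(-38\right) 7 \cdot 365 = - \frac{1}{371} + \left(-38\right) 7 \cdot 365 = - \frac{1}{371} - 97090 = - \frac{36020391}{371}$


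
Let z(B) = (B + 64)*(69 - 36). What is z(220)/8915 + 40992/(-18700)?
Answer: -9509364/8335525 ≈ -1.1408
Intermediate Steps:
z(B) = 2112 + 33*B (z(B) = (64 + B)*33 = 2112 + 33*B)
z(220)/8915 + 40992/(-18700) = (2112 + 33*220)/8915 + 40992/(-18700) = (2112 + 7260)*(1/8915) + 40992*(-1/18700) = 9372*(1/8915) - 10248/4675 = 9372/8915 - 10248/4675 = -9509364/8335525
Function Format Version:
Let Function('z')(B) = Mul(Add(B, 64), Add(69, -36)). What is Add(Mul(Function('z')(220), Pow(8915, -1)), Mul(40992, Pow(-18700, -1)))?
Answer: Rational(-9509364, 8335525) ≈ -1.1408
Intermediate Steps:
Function('z')(B) = Add(2112, Mul(33, B)) (Function('z')(B) = Mul(Add(64, B), 33) = Add(2112, Mul(33, B)))
Add(Mul(Function('z')(220), Pow(8915, -1)), Mul(40992, Pow(-18700, -1))) = Add(Mul(Add(2112, Mul(33, 220)), Pow(8915, -1)), Mul(40992, Pow(-18700, -1))) = Add(Mul(Add(2112, 7260), Rational(1, 8915)), Mul(40992, Rational(-1, 18700))) = Add(Mul(9372, Rational(1, 8915)), Rational(-10248, 4675)) = Add(Rational(9372, 8915), Rational(-10248, 4675)) = Rational(-9509364, 8335525)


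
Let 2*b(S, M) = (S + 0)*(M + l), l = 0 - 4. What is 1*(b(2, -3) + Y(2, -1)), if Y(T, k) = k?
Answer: -8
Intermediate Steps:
l = -4
b(S, M) = S*(-4 + M)/2 (b(S, M) = ((S + 0)*(M - 4))/2 = (S*(-4 + M))/2 = S*(-4 + M)/2)
1*(b(2, -3) + Y(2, -1)) = 1*((½)*2*(-4 - 3) - 1) = 1*((½)*2*(-7) - 1) = 1*(-7 - 1) = 1*(-8) = -8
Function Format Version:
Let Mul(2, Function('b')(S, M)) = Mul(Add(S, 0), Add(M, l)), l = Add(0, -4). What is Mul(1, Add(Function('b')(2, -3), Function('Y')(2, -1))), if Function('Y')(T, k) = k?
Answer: -8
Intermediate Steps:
l = -4
Function('b')(S, M) = Mul(Rational(1, 2), S, Add(-4, M)) (Function('b')(S, M) = Mul(Rational(1, 2), Mul(Add(S, 0), Add(M, -4))) = Mul(Rational(1, 2), Mul(S, Add(-4, M))) = Mul(Rational(1, 2), S, Add(-4, M)))
Mul(1, Add(Function('b')(2, -3), Function('Y')(2, -1))) = Mul(1, Add(Mul(Rational(1, 2), 2, Add(-4, -3)), -1)) = Mul(1, Add(Mul(Rational(1, 2), 2, -7), -1)) = Mul(1, Add(-7, -1)) = Mul(1, -8) = -8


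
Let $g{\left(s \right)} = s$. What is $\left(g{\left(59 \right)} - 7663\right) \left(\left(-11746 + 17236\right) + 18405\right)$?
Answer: $-181697580$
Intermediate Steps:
$\left(g{\left(59 \right)} - 7663\right) \left(\left(-11746 + 17236\right) + 18405\right) = \left(59 - 7663\right) \left(\left(-11746 + 17236\right) + 18405\right) = - 7604 \left(5490 + 18405\right) = \left(-7604\right) 23895 = -181697580$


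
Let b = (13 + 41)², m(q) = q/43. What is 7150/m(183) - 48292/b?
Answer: 73973897/44469 ≈ 1663.5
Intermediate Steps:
m(q) = q/43 (m(q) = q*(1/43) = q/43)
b = 2916 (b = 54² = 2916)
7150/m(183) - 48292/b = 7150/(((1/43)*183)) - 48292/2916 = 7150/(183/43) - 48292*1/2916 = 7150*(43/183) - 12073/729 = 307450/183 - 12073/729 = 73973897/44469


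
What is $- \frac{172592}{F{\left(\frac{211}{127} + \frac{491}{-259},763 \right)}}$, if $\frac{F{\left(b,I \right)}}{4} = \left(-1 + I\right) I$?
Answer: $- \frac{3082}{41529} \approx -0.074213$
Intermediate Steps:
$F{\left(b,I \right)} = 4 I \left(-1 + I\right)$ ($F{\left(b,I \right)} = 4 \left(-1 + I\right) I = 4 I \left(-1 + I\right)$)
$- \frac{172592}{F{\left(\frac{211}{127} + \frac{491}{-259},763 \right)}} = - \frac{172592}{4 \cdot 763 \left(-1 + 763\right)} = - \frac{172592}{4 \cdot 763 \cdot 762} = - \frac{172592}{2325624} = \left(-172592\right) \frac{1}{2325624} = - \frac{3082}{41529}$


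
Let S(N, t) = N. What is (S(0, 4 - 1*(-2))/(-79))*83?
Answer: 0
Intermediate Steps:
(S(0, 4 - 1*(-2))/(-79))*83 = (0/(-79))*83 = (0*(-1/79))*83 = 0*83 = 0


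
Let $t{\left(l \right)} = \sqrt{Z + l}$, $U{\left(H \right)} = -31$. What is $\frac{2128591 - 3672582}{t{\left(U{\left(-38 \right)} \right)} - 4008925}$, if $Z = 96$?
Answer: $\frac{1237948823935}{3214295931112} + \frac{1543991 \sqrt{65}}{16071479655560} \approx 0.38514$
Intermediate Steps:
$t{\left(l \right)} = \sqrt{96 + l}$
$\frac{2128591 - 3672582}{t{\left(U{\left(-38 \right)} \right)} - 4008925} = \frac{2128591 - 3672582}{\sqrt{96 - 31} - 4008925} = - \frac{1543991}{\sqrt{65} - 4008925} = - \frac{1543991}{-4008925 + \sqrt{65}}$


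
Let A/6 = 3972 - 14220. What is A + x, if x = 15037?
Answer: -46451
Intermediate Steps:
A = -61488 (A = 6*(3972 - 14220) = 6*(-10248) = -61488)
A + x = -61488 + 15037 = -46451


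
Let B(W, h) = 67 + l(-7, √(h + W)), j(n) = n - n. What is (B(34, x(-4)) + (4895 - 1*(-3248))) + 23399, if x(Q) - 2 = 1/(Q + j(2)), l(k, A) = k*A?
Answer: 31609 - 7*√143/2 ≈ 31567.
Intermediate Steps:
j(n) = 0
l(k, A) = A*k
x(Q) = 2 + 1/Q (x(Q) = 2 + 1/(Q + 0) = 2 + 1/Q)
B(W, h) = 67 - 7*√(W + h) (B(W, h) = 67 + √(h + W)*(-7) = 67 + √(W + h)*(-7) = 67 - 7*√(W + h))
(B(34, x(-4)) + (4895 - 1*(-3248))) + 23399 = ((67 - 7*√(34 + (2 + 1/(-4)))) + (4895 - 1*(-3248))) + 23399 = ((67 - 7*√(34 + (2 - ¼))) + (4895 + 3248)) + 23399 = ((67 - 7*√(34 + 7/4)) + 8143) + 23399 = ((67 - 7*√143/2) + 8143) + 23399 = (8210 - 7*√143/2) + 23399 = 31609 - 7*√143/2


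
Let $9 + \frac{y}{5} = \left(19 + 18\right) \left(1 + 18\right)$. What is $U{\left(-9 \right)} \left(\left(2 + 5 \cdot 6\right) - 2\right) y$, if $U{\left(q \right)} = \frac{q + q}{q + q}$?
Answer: $104100$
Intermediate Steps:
$y = 3470$ ($y = -45 + 5 \left(19 + 18\right) \left(1 + 18\right) = -45 + 5 \cdot 37 \cdot 19 = -45 + 5 \cdot 703 = -45 + 3515 = 3470$)
$U{\left(q \right)} = 1$ ($U{\left(q \right)} = \frac{2 q}{2 q} = 2 q \frac{1}{2 q} = 1$)
$U{\left(-9 \right)} \left(\left(2 + 5 \cdot 6\right) - 2\right) y = 1 \left(\left(2 + 5 \cdot 6\right) - 2\right) 3470 = 1 \left(\left(2 + 30\right) - 2\right) 3470 = 1 \left(32 - 2\right) 3470 = 1 \cdot 30 \cdot 3470 = 1 \cdot 104100 = 104100$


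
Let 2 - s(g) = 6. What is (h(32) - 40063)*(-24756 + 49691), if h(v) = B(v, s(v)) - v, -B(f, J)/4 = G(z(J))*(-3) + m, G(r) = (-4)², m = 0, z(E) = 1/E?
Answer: -994981305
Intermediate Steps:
s(g) = -4 (s(g) = 2 - 1*6 = 2 - 6 = -4)
G(r) = 16
B(f, J) = 192 (B(f, J) = -4*(16*(-3) + 0) = -4*(-48 + 0) = -4*(-48) = 192)
h(v) = 192 - v
(h(32) - 40063)*(-24756 + 49691) = ((192 - 1*32) - 40063)*(-24756 + 49691) = ((192 - 32) - 40063)*24935 = (160 - 40063)*24935 = -39903*24935 = -994981305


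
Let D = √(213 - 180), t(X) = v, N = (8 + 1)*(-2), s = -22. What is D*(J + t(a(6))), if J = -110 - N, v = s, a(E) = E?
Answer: -114*√33 ≈ -654.88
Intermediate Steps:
v = -22
N = -18 (N = 9*(-2) = -18)
t(X) = -22
D = √33 ≈ 5.7446
J = -92 (J = -110 - 1*(-18) = -110 + 18 = -92)
D*(J + t(a(6))) = √33*(-92 - 22) = √33*(-114) = -114*√33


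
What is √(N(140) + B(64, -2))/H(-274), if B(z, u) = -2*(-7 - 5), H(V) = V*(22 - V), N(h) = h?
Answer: -√41/40552 ≈ -0.00015790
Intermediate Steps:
B(z, u) = 24 (B(z, u) = -2*(-12) = 24)
√(N(140) + B(64, -2))/H(-274) = √(140 + 24)/((-274*(22 - 1*(-274)))) = √164/((-274*(22 + 274))) = (2*√41)/((-274*296)) = (2*√41)/(-81104) = (2*√41)*(-1/81104) = -√41/40552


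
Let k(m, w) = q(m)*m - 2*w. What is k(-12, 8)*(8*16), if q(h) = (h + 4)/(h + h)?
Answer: -2560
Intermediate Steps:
q(h) = (4 + h)/(2*h) (q(h) = (4 + h)/((2*h)) = (4 + h)*(1/(2*h)) = (4 + h)/(2*h))
k(m, w) = 2 + m/2 - 2*w (k(m, w) = ((4 + m)/(2*m))*m - 2*w = (2 + m/2) - 2*w = 2 + m/2 - 2*w)
k(-12, 8)*(8*16) = (2 + (½)*(-12) - 2*8)*(8*16) = (2 - 6 - 16)*128 = -20*128 = -2560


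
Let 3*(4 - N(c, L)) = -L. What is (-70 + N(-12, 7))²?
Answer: 36481/9 ≈ 4053.4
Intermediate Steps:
N(c, L) = 4 + L/3 (N(c, L) = 4 - (-1)*L/3 = 4 + L/3)
(-70 + N(-12, 7))² = (-70 + (4 + (⅓)*7))² = (-70 + (4 + 7/3))² = (-70 + 19/3)² = (-191/3)² = 36481/9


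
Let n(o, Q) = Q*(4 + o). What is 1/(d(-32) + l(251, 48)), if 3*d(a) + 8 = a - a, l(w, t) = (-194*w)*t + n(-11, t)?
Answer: -3/7012952 ≈ -4.2778e-7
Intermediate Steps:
l(w, t) = -7*t - 194*t*w (l(w, t) = (-194*w)*t + t*(4 - 11) = -194*t*w + t*(-7) = -194*t*w - 7*t = -7*t - 194*t*w)
d(a) = -8/3 (d(a) = -8/3 + (a - a)/3 = -8/3 + (⅓)*0 = -8/3 + 0 = -8/3)
1/(d(-32) + l(251, 48)) = 1/(-8/3 + 48*(-7 - 194*251)) = 1/(-8/3 + 48*(-7 - 48694)) = 1/(-8/3 + 48*(-48701)) = 1/(-8/3 - 2337648) = 1/(-7012952/3) = -3/7012952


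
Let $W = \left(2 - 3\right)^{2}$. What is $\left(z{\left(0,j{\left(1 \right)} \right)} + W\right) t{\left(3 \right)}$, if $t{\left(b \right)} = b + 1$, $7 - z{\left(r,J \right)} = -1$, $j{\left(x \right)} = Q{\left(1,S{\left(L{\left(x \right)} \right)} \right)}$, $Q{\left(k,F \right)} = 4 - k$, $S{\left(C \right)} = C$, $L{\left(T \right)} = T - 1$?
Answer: $36$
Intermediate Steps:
$L{\left(T \right)} = -1 + T$
$j{\left(x \right)} = 3$ ($j{\left(x \right)} = 4 - 1 = 3$)
$z{\left(r,J \right)} = 8$ ($z{\left(r,J \right)} = 7 - -1 = 7 + 1 = 8$)
$t{\left(b \right)} = 1 + b$
$W = 1$ ($W = \left(-1\right)^{2} = 1$)
$\left(z{\left(0,j{\left(1 \right)} \right)} + W\right) t{\left(3 \right)} = \left(8 + 1\right) \left(1 + 3\right) = 9 \cdot 4 = 36$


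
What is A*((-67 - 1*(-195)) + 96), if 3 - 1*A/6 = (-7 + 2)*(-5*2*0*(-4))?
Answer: 4032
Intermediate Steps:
A = 18 (A = 18 - 6*(-7 + 2)*(-5*2*0*(-4)) = 18 - (-30)*(-0*(-4)) = 18 - (-30)*(-5*0) = 18 - (-30)*0 = 18 - 6*0 = 18 + 0 = 18)
A*((-67 - 1*(-195)) + 96) = 18*((-67 - 1*(-195)) + 96) = 18*((-67 + 195) + 96) = 18*(128 + 96) = 18*224 = 4032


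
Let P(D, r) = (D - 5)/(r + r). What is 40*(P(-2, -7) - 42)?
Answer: -1660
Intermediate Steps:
P(D, r) = (-5 + D)/(2*r) (P(D, r) = (-5 + D)/((2*r)) = (-5 + D)*(1/(2*r)) = (-5 + D)/(2*r))
40*(P(-2, -7) - 42) = 40*((1/2)*(-5 - 2)/(-7) - 42) = 40*((1/2)*(-1/7)*(-7) - 42) = 40*(1/2 - 42) = 40*(-83/2) = -1660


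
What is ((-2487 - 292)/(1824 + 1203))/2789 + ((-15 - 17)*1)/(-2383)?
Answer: 263531339/20118008049 ≈ 0.013099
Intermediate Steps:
((-2487 - 292)/(1824 + 1203))/2789 + ((-15 - 17)*1)/(-2383) = -2779/3027*(1/2789) - 32*1*(-1/2383) = -2779*1/3027*(1/2789) - 32*(-1/2383) = -2779/3027*1/2789 + 32/2383 = -2779/8442303 + 32/2383 = 263531339/20118008049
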